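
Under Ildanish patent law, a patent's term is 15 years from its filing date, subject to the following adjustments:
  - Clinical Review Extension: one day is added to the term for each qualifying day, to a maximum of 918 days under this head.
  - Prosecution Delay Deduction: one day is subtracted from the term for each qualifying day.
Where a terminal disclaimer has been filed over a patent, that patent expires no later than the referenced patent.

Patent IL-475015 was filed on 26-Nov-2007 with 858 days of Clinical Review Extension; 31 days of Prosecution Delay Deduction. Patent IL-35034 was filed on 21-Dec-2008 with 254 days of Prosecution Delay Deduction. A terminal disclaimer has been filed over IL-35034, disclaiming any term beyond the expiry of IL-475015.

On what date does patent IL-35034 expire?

2023-04-11

Natural term of IL-35034:
  Base: filing + 15 years → 21 December 2023.
  Prosecution Delay Deduction: −254 days → 11 April 2023.
Expiry of referenced patent IL-475015:
  Base: filing + 15 years → 26 November 2022.
  Clinical Review Extension: 858 days (within the 918-day cap) → +858 days → 2 April 2025.
  Prosecution Delay Deduction: −31 days → 2 March 2025.
Terminal disclaimer: IL-35034 expires on the earlier of 11 April 2023 and 2 March 2025.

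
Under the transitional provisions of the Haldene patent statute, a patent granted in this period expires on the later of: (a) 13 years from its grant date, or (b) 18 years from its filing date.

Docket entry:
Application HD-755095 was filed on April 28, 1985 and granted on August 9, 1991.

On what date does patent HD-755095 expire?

(a) grant + 13 years → 9 August 2004.
(b) filing + 18 years → 28 April 2003.
Later of the two: 9 August 2004.

2004-08-09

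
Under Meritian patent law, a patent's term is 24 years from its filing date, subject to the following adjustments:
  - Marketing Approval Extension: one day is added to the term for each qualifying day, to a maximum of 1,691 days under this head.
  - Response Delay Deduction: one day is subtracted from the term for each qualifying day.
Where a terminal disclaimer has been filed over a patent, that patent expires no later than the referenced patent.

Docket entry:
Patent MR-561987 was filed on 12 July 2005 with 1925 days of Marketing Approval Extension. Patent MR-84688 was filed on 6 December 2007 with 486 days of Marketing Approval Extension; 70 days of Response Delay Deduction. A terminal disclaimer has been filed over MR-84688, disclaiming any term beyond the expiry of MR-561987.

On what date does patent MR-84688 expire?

January 25, 2033

Natural term of MR-84688:
  Base: filing + 24 years → 6 December 2031.
  Marketing Approval Extension: 486 days (within the 1691-day cap) → +486 days → 5 April 2033.
  Response Delay Deduction: −70 days → 25 January 2033.
Expiry of referenced patent MR-561987:
  Base: filing + 24 years → 12 July 2029.
  Marketing Approval Extension: 1925 days claimed exceeds the 1691-day cap, so +1691 days → 27 February 2034.
Terminal disclaimer: MR-84688 expires on the earlier of 25 January 2033 and 27 February 2034.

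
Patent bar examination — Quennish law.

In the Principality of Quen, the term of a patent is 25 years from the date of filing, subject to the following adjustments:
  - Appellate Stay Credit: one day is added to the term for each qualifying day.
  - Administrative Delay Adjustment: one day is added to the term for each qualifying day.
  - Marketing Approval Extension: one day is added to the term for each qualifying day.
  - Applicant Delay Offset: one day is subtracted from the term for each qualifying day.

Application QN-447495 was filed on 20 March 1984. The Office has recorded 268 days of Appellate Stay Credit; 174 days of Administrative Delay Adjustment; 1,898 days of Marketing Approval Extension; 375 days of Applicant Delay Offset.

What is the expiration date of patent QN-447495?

August 6, 2014

Base term: filing date + 25 years → 20 March 2009.
Appellate Stay Credit: +268 days → 13 December 2009.
Administrative Delay Adjustment: +174 days → 5 June 2010.
Marketing Approval Extension: +1898 days → 16 August 2015.
Applicant Delay Offset: −375 days → 6 August 2014.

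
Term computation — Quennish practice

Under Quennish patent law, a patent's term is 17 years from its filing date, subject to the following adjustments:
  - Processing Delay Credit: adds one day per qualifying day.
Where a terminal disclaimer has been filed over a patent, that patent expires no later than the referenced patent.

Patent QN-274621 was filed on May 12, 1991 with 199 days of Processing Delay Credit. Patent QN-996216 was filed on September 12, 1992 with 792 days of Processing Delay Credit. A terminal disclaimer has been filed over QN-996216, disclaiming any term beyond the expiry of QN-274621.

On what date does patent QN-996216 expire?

Natural term of QN-996216:
  Base: filing + 17 years → 12 September 2009.
  Processing Delay Credit: +792 days → 13 November 2011.
Expiry of referenced patent QN-274621:
  Base: filing + 17 years → 12 May 2008.
  Processing Delay Credit: +199 days → 27 November 2008.
Terminal disclaimer: QN-996216 expires on the earlier of 13 November 2011 and 27 November 2008.

November 27, 2008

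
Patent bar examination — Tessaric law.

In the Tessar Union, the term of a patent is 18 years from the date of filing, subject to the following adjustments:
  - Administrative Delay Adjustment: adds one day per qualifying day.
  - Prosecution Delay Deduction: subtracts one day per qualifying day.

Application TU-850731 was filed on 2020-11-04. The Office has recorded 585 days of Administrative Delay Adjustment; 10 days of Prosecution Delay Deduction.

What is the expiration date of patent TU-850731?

2040-06-01

Base term: filing date + 18 years → 4 November 2038.
Administrative Delay Adjustment: +585 days → 11 June 2040.
Prosecution Delay Deduction: −10 days → 1 June 2040.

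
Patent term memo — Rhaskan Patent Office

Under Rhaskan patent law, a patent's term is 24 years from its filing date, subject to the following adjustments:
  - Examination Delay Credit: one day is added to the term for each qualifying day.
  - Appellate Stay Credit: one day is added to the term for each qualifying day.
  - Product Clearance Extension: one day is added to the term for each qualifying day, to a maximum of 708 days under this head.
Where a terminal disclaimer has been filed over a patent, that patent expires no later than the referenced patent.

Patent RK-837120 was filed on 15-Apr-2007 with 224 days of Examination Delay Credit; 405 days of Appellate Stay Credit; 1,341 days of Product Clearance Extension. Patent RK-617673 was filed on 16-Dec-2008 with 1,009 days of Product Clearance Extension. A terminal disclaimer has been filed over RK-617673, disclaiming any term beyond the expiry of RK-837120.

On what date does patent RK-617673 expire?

Natural term of RK-617673:
  Base: filing + 24 years → 16 December 2032.
  Product Clearance Extension: 1009 days claimed exceeds the 708-day cap, so +708 days → 24 November 2034.
Expiry of referenced patent RK-837120:
  Base: filing + 24 years → 15 April 2031.
  Examination Delay Credit: +224 days → 25 November 2031.
  Appellate Stay Credit: +405 days → 3 January 2033.
  Product Clearance Extension: 1341 days claimed exceeds the 708-day cap, so +708 days → 12 December 2034.
Terminal disclaimer: RK-617673 expires on the earlier of 24 November 2034 and 12 December 2034.

November 24, 2034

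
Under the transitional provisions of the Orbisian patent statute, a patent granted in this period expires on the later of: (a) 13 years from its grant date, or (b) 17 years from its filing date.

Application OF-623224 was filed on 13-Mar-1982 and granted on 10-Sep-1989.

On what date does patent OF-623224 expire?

(a) grant + 13 years → 10 September 2002.
(b) filing + 17 years → 13 March 1999.
Later of the two: 10 September 2002.

2002-09-10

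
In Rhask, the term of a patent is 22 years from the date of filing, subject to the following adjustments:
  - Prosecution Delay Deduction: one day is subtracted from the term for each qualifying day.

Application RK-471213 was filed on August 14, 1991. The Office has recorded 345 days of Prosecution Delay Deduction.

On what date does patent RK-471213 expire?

Base term: filing date + 22 years → 14 August 2013.
Prosecution Delay Deduction: −345 days → 3 September 2012.

2012-09-03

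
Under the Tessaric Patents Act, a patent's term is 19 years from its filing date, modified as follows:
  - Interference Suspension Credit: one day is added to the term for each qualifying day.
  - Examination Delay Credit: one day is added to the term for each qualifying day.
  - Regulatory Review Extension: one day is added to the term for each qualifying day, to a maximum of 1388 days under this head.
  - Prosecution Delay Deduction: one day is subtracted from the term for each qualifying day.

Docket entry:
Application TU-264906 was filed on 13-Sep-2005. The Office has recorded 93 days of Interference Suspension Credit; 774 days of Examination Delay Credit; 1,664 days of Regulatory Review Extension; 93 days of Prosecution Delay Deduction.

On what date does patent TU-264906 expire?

Base term: filing date + 19 years → 13 September 2024.
Interference Suspension Credit: +93 days → 15 December 2024.
Examination Delay Credit: +774 days → 28 January 2027.
Regulatory Review Extension: 1664 days claimed exceeds the 1388-day cap, so +1388 days → 16 November 2030.
Prosecution Delay Deduction: −93 days → 15 August 2030.

August 15, 2030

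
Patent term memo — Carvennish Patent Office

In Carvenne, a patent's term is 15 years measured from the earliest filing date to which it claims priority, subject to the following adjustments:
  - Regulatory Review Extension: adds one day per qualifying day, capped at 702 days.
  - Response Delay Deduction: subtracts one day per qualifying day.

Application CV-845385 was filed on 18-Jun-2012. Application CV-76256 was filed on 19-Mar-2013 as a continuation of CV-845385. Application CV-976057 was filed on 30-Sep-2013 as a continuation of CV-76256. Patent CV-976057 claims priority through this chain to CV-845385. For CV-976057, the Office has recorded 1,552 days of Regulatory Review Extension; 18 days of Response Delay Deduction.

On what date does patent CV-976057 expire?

May 2, 2029

Earliest priority filing: 18 June 2012.
Base term: 18 June 2012 + 15 years → 18 June 2027.
Regulatory Review Extension: 1552 days claimed exceeds the 702-day cap, so +702 days → 20 May 2029.
Response Delay Deduction: −18 days → 2 May 2029.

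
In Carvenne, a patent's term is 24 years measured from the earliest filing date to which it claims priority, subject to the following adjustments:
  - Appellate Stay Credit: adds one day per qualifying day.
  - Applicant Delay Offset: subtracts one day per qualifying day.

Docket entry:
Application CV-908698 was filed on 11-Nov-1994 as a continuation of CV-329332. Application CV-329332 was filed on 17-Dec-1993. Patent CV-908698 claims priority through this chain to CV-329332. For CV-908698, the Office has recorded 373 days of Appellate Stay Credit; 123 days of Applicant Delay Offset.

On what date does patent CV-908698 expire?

Earliest priority filing: 17 December 1993.
Base term: 17 December 1993 + 24 years → 17 December 2017.
Appellate Stay Credit: +373 days → 25 December 2018.
Applicant Delay Offset: −123 days → 24 August 2018.

August 24, 2018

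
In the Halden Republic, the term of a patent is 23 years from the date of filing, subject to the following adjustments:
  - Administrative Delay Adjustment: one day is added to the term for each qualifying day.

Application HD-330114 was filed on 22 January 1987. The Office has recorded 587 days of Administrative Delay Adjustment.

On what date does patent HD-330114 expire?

September 1, 2011

Base term: filing date + 23 years → 22 January 2010.
Administrative Delay Adjustment: +587 days → 1 September 2011.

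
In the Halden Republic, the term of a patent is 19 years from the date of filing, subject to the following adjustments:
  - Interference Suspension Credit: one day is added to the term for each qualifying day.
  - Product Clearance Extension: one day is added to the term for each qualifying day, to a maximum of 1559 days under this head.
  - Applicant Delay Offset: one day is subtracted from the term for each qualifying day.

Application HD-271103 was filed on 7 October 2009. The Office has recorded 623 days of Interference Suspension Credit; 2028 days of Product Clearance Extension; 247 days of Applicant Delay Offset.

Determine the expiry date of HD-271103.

January 24, 2034

Base term: filing date + 19 years → 7 October 2028.
Interference Suspension Credit: +623 days → 22 June 2030.
Product Clearance Extension: 2028 days claimed exceeds the 1559-day cap, so +1559 days → 28 September 2034.
Applicant Delay Offset: −247 days → 24 January 2034.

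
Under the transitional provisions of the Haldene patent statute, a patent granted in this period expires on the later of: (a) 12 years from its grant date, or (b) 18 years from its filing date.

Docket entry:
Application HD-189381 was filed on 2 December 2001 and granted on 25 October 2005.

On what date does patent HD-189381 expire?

2019-12-02

(a) grant + 12 years → 25 October 2017.
(b) filing + 18 years → 2 December 2019.
Later of the two: 2 December 2019.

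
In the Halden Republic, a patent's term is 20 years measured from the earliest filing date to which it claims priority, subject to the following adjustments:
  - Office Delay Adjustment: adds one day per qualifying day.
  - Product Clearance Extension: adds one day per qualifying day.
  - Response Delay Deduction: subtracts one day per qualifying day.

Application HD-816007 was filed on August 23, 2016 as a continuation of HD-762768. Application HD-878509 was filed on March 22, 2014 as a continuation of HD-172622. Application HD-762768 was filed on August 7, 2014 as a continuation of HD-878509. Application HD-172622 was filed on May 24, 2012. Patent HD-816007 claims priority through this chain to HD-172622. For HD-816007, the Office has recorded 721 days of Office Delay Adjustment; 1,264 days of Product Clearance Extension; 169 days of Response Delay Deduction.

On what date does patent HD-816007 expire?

Earliest priority filing: 24 May 2012.
Base term: 24 May 2012 + 20 years → 24 May 2032.
Office Delay Adjustment: +721 days → 15 May 2034.
Product Clearance Extension: +1264 days → 30 October 2037.
Response Delay Deduction: −169 days → 14 May 2037.

2037-05-14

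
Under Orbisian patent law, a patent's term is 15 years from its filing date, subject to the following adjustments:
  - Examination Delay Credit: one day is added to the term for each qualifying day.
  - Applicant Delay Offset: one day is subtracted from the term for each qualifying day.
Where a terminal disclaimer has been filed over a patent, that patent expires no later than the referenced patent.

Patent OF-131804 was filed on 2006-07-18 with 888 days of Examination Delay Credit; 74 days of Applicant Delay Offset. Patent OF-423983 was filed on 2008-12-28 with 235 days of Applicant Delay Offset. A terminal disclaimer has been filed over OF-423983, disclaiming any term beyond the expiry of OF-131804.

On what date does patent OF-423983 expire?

May 7, 2023

Natural term of OF-423983:
  Base: filing + 15 years → 28 December 2023.
  Applicant Delay Offset: −235 days → 7 May 2023.
Expiry of referenced patent OF-131804:
  Base: filing + 15 years → 18 July 2021.
  Examination Delay Credit: +888 days → 23 December 2023.
  Applicant Delay Offset: −74 days → 10 October 2023.
Terminal disclaimer: OF-423983 expires on the earlier of 7 May 2023 and 10 October 2023.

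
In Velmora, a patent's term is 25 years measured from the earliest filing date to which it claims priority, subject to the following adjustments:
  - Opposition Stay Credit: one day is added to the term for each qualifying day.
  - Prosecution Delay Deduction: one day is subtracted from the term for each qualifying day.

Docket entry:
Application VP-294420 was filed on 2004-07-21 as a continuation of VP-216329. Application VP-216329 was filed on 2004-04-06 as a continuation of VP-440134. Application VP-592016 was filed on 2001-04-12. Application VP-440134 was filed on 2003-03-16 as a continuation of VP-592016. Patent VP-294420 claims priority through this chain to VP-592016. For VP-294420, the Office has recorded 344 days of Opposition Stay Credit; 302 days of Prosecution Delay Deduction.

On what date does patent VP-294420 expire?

Earliest priority filing: 12 April 2001.
Base term: 12 April 2001 + 25 years → 12 April 2026.
Opposition Stay Credit: +344 days → 22 March 2027.
Prosecution Delay Deduction: −302 days → 24 May 2026.

2026-05-24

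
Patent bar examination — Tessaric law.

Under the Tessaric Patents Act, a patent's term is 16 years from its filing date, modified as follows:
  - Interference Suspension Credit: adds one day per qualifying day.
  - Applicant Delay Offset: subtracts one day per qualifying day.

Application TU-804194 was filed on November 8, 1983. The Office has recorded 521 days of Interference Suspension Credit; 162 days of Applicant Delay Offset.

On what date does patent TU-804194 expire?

November 1, 2000

Base term: filing date + 16 years → 8 November 1999.
Interference Suspension Credit: +521 days → 12 April 2001.
Applicant Delay Offset: −162 days → 1 November 2000.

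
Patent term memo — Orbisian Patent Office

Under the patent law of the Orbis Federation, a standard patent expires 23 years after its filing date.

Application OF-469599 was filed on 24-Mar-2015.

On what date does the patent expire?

Filing date + 23 years → 24 March 2038.

March 24, 2038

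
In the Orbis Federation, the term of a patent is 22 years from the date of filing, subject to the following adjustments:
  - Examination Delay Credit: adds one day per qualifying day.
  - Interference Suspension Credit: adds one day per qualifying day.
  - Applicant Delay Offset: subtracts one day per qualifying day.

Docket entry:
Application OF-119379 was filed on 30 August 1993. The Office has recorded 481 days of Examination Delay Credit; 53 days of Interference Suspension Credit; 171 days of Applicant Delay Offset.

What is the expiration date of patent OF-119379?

Base term: filing date + 22 years → 30 August 2015.
Examination Delay Credit: +481 days → 23 December 2016.
Interference Suspension Credit: +53 days → 14 February 2017.
Applicant Delay Offset: −171 days → 27 August 2016.

2016-08-27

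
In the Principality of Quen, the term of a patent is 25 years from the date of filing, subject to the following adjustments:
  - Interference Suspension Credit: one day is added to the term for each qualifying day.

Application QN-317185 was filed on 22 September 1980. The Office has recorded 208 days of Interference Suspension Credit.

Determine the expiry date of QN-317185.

Base term: filing date + 25 years → 22 September 2005.
Interference Suspension Credit: +208 days → 18 April 2006.

2006-04-18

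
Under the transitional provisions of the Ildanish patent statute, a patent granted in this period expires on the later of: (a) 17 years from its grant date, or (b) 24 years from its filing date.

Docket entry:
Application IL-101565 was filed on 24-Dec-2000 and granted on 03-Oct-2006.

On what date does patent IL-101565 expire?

(a) grant + 17 years → 3 October 2023.
(b) filing + 24 years → 24 December 2024.
Later of the two: 24 December 2024.

2024-12-24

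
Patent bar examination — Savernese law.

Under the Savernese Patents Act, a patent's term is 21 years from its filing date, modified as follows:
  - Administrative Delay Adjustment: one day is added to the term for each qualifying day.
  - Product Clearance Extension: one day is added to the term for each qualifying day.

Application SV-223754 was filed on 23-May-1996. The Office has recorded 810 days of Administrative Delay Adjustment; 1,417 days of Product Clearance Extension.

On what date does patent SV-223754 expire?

June 28, 2023

Base term: filing date + 21 years → 23 May 2017.
Administrative Delay Adjustment: +810 days → 11 August 2019.
Product Clearance Extension: +1417 days → 28 June 2023.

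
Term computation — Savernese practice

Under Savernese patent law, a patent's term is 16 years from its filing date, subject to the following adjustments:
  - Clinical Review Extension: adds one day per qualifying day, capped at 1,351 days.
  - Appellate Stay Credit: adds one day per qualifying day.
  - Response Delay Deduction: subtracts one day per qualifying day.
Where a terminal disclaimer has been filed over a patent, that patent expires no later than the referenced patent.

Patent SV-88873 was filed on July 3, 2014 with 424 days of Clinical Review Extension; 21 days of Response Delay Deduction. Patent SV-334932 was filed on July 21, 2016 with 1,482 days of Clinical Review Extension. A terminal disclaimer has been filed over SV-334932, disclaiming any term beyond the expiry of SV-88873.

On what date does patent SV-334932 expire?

Natural term of SV-334932:
  Base: filing + 16 years → 21 July 2032.
  Clinical Review Extension: 1482 days claimed exceeds the 1351-day cap, so +1351 days → 2 April 2036.
Expiry of referenced patent SV-88873:
  Base: filing + 16 years → 3 July 2030.
  Clinical Review Extension: 424 days (within the 1351-day cap) → +424 days → 31 August 2031.
  Response Delay Deduction: −21 days → 10 August 2031.
Terminal disclaimer: SV-334932 expires on the earlier of 2 April 2036 and 10 August 2031.

August 10, 2031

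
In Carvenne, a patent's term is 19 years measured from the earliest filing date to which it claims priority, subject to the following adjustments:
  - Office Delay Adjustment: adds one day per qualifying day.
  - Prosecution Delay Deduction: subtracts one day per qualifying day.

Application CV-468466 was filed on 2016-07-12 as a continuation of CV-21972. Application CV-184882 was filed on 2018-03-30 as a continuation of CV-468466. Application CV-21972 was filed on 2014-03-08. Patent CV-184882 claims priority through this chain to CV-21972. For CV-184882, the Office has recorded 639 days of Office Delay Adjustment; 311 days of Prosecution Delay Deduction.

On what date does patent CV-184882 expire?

January 30, 2034

Earliest priority filing: 8 March 2014.
Base term: 8 March 2014 + 19 years → 8 March 2033.
Office Delay Adjustment: +639 days → 7 December 2034.
Prosecution Delay Deduction: −311 days → 30 January 2034.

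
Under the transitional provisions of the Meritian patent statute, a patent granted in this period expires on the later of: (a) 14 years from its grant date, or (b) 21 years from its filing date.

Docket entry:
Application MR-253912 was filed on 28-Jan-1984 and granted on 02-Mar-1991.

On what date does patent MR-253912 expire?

March 2, 2005

(a) grant + 14 years → 2 March 2005.
(b) filing + 21 years → 28 January 2005.
Later of the two: 2 March 2005.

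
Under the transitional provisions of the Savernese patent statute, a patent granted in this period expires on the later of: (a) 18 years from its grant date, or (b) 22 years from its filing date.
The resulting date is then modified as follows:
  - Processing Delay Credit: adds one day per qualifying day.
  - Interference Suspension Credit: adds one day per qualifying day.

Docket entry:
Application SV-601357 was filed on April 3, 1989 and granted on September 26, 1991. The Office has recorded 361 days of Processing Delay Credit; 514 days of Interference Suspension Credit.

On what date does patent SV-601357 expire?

(a) grant + 18 years → 26 September 2009.
(b) filing + 22 years → 3 April 2011.
Later of the two: 3 April 2011.
Processing Delay Credit: +361 days → 29 March 2012.
Interference Suspension Credit: +514 days → 25 August 2013.

2013-08-25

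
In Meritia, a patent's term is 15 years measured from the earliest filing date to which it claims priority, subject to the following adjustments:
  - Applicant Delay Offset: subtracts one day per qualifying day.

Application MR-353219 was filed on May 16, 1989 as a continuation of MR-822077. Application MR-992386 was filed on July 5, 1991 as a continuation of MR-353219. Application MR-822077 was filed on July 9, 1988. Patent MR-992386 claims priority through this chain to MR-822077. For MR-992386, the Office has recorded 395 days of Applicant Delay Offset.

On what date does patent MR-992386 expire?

Earliest priority filing: 9 July 1988.
Base term: 9 July 1988 + 15 years → 9 July 2003.
Applicant Delay Offset: −395 days → 9 June 2002.

June 9, 2002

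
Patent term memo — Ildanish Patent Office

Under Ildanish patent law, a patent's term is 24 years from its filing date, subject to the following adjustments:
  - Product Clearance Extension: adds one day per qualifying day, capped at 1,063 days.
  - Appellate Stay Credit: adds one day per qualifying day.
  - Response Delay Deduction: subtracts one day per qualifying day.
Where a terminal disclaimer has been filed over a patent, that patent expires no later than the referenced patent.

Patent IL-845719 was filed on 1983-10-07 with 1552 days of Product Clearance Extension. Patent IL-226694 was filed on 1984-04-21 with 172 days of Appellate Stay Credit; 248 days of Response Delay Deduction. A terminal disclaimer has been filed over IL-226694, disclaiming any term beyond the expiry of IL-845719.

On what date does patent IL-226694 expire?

February 5, 2008

Natural term of IL-226694:
  Base: filing + 24 years → 21 April 2008.
  Appellate Stay Credit: +172 days → 10 October 2008.
  Response Delay Deduction: −248 days → 5 February 2008.
Expiry of referenced patent IL-845719:
  Base: filing + 24 years → 7 October 2007.
  Product Clearance Extension: 1552 days claimed exceeds the 1063-day cap, so +1063 days → 4 September 2010.
Terminal disclaimer: IL-226694 expires on the earlier of 5 February 2008 and 4 September 2010.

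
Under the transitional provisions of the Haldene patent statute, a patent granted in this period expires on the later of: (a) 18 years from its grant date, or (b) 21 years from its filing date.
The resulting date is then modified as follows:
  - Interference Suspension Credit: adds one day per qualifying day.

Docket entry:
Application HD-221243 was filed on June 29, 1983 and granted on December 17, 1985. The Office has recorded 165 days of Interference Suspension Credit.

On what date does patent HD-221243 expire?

(a) grant + 18 years → 17 December 2003.
(b) filing + 21 years → 29 June 2004.
Later of the two: 29 June 2004.
Interference Suspension Credit: +165 days → 11 December 2004.

2004-12-11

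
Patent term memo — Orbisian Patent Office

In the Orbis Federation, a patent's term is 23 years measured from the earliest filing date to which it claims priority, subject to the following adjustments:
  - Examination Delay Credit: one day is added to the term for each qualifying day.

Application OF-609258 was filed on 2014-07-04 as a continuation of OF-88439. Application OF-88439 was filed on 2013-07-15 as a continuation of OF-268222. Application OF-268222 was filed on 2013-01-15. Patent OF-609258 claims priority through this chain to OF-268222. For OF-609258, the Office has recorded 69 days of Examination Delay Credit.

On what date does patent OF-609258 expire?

Earliest priority filing: 15 January 2013.
Base term: 15 January 2013 + 23 years → 15 January 2036.
Examination Delay Credit: +69 days → 24 March 2036.

March 24, 2036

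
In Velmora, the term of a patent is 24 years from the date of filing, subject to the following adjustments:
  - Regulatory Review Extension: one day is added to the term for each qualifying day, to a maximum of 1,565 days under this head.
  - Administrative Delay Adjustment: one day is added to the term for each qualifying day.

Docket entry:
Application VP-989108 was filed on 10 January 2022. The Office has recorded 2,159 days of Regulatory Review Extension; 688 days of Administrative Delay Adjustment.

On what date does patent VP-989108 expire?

Base term: filing date + 24 years → 10 January 2046.
Regulatory Review Extension: 2159 days claimed exceeds the 1565-day cap, so +1565 days → 24 April 2050.
Administrative Delay Adjustment: +688 days → 12 March 2052.

2052-03-12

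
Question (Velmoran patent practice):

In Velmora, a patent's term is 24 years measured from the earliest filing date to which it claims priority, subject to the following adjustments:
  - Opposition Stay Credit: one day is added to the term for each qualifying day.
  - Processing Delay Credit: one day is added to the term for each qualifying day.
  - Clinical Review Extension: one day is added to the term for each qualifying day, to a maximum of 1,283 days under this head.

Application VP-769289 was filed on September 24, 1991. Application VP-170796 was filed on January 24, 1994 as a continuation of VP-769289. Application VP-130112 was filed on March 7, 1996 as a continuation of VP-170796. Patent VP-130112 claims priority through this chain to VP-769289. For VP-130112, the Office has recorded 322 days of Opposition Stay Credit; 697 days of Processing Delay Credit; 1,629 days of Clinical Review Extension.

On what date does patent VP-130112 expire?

2022-01-12

Earliest priority filing: 24 September 1991.
Base term: 24 September 1991 + 24 years → 24 September 2015.
Opposition Stay Credit: +322 days → 11 August 2016.
Processing Delay Credit: +697 days → 9 July 2018.
Clinical Review Extension: 1629 days claimed exceeds the 1283-day cap, so +1283 days → 12 January 2022.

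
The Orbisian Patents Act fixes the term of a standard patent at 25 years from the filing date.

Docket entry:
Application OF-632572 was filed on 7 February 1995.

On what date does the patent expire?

Filing date + 25 years → 7 February 2020.

February 7, 2020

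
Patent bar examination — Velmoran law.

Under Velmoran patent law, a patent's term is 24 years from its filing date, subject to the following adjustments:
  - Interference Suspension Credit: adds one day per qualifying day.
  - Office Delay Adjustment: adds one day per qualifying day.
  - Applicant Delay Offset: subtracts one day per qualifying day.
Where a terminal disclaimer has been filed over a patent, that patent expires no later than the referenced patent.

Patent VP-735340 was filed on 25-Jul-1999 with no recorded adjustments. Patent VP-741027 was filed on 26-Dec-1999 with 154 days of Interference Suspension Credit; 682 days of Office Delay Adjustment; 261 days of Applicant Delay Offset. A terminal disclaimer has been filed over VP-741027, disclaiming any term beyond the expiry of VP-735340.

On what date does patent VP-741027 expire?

2023-07-25

Natural term of VP-741027:
  Base: filing + 24 years → 26 December 2023.
  Interference Suspension Credit: +154 days → 28 May 2024.
  Office Delay Adjustment: +682 days → 10 April 2026.
  Applicant Delay Offset: −261 days → 23 July 2025.
Expiry of referenced patent VP-735340:
  Base: filing + 24 years → 25 July 2023.
Terminal disclaimer: VP-741027 expires on the earlier of 23 July 2025 and 25 July 2023.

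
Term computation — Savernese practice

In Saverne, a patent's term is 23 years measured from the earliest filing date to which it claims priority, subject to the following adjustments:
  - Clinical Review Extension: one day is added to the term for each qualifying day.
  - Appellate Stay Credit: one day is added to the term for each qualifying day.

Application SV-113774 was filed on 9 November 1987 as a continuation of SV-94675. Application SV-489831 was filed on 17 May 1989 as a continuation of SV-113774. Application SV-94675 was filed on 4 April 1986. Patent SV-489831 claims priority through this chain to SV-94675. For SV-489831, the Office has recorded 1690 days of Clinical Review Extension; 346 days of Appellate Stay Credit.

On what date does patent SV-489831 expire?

Earliest priority filing: 4 April 1986.
Base term: 4 April 1986 + 23 years → 4 April 2009.
Clinical Review Extension: +1690 days → 19 November 2013.
Appellate Stay Credit: +346 days → 31 October 2014.

2014-10-31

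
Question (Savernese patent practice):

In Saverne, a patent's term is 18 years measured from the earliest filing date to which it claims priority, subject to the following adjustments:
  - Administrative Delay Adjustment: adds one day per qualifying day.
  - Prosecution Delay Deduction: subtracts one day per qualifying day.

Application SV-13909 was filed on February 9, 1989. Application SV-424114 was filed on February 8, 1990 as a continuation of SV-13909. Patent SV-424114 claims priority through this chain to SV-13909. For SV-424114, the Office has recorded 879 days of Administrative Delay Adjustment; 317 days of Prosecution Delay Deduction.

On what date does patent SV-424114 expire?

Earliest priority filing: 9 February 1989.
Base term: 9 February 1989 + 18 years → 9 February 2007.
Administrative Delay Adjustment: +879 days → 7 July 2009.
Prosecution Delay Deduction: −317 days → 24 August 2008.

2008-08-24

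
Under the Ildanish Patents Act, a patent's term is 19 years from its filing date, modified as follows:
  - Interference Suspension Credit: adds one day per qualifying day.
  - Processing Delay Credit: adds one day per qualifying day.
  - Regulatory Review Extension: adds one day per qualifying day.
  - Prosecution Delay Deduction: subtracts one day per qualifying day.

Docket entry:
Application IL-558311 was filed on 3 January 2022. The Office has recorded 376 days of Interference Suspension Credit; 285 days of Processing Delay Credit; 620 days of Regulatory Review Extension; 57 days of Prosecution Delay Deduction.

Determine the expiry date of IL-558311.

2044-05-11

Base term: filing date + 19 years → 3 January 2041.
Interference Suspension Credit: +376 days → 14 January 2042.
Processing Delay Credit: +285 days → 26 October 2042.
Regulatory Review Extension: +620 days → 7 July 2044.
Prosecution Delay Deduction: −57 days → 11 May 2044.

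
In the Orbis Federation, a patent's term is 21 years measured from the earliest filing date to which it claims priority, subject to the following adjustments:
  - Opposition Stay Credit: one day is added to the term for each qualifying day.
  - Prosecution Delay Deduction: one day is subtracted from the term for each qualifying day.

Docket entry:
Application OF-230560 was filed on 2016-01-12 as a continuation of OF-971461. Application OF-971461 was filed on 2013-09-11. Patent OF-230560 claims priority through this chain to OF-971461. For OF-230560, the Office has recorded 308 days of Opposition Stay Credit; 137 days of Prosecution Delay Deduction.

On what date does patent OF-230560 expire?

Earliest priority filing: 11 September 2013.
Base term: 11 September 2013 + 21 years → 11 September 2034.
Opposition Stay Credit: +308 days → 16 July 2035.
Prosecution Delay Deduction: −137 days → 1 March 2035.

2035-03-01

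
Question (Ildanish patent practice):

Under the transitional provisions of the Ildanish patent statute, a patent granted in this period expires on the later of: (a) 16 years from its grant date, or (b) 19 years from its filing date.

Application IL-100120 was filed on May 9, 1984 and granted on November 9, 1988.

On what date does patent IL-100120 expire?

(a) grant + 16 years → 9 November 2004.
(b) filing + 19 years → 9 May 2003.
Later of the two: 9 November 2004.

2004-11-09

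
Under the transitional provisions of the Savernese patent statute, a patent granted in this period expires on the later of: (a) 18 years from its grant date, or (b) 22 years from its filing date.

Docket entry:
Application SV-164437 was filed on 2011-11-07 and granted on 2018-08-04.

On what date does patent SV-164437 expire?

2036-08-04

(a) grant + 18 years → 4 August 2036.
(b) filing + 22 years → 7 November 2033.
Later of the two: 4 August 2036.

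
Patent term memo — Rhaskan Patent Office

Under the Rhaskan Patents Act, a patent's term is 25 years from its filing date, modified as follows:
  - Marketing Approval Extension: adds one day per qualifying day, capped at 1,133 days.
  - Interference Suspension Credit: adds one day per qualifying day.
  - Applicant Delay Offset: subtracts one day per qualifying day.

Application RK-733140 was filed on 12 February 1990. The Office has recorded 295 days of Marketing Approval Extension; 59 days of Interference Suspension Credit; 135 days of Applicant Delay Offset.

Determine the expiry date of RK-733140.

Base term: filing date + 25 years → 12 February 2015.
Marketing Approval Extension: 295 days (within the 1133-day cap) → +295 days → 4 December 2015.
Interference Suspension Credit: +59 days → 1 February 2016.
Applicant Delay Offset: −135 days → 19 September 2015.

2015-09-19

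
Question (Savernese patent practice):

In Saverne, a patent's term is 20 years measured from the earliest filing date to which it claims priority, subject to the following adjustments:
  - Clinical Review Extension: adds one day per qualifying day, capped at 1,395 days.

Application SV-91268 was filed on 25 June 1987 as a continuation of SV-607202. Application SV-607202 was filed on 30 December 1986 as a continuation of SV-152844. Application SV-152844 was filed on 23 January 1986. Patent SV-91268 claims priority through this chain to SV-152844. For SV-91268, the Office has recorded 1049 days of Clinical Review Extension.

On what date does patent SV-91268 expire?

Earliest priority filing: 23 January 1986.
Base term: 23 January 1986 + 20 years → 23 January 2006.
Clinical Review Extension: 1049 days (within the 1395-day cap) → +1049 days → 7 December 2008.

2008-12-07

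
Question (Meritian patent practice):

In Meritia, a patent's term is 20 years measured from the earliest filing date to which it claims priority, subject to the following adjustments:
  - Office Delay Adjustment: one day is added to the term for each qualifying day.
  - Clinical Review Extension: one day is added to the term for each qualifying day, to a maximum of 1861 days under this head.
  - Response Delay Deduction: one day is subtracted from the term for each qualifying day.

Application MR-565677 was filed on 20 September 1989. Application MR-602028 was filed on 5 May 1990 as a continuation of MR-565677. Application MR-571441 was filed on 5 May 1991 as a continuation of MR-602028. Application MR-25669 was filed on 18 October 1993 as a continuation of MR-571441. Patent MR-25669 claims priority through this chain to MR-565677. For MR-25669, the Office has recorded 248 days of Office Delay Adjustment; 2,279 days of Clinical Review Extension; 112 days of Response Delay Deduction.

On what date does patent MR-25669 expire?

Earliest priority filing: 20 September 1989.
Base term: 20 September 1989 + 20 years → 20 September 2009.
Office Delay Adjustment: +248 days → 26 May 2010.
Clinical Review Extension: 2279 days claimed exceeds the 1861-day cap, so +1861 days → 30 June 2015.
Response Delay Deduction: −112 days → 10 March 2015.

2015-03-10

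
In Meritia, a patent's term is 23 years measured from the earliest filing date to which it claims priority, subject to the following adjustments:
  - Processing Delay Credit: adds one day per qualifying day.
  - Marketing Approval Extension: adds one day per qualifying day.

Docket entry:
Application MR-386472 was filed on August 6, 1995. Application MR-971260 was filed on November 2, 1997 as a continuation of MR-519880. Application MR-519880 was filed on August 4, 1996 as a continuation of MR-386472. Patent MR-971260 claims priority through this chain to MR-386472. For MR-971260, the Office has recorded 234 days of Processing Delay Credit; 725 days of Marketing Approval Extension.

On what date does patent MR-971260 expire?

March 22, 2021

Earliest priority filing: 6 August 1995.
Base term: 6 August 1995 + 23 years → 6 August 2018.
Processing Delay Credit: +234 days → 28 March 2019.
Marketing Approval Extension: +725 days → 22 March 2021.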